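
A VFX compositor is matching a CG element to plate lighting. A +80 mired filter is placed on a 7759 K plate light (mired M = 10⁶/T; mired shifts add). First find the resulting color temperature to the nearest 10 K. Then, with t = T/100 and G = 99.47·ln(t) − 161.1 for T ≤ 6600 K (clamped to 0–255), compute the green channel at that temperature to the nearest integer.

224

M_in = 10⁶/7759 = 128.88; M_out = 128.88 + (+80) = 208.88.
T_out = 10⁶/208.88 = 4787.4 K → 4790 K; t = 47.9.
G = 99.47·ln 47.9 − 161.1 = 99.47·3.8691 − 161.1 = 223.761.
Rounded: 224.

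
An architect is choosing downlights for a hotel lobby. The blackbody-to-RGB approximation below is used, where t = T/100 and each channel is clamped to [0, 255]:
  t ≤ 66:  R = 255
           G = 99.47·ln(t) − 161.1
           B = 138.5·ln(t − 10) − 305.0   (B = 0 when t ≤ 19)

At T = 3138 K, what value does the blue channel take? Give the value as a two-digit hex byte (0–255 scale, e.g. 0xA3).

t = 3138/100 = 31.38; the t ≤ 66 branch applies.
B = 138.5·ln(31.38 − 10) − 305.0 = 138.5·ln 21.38 − 305.0 = 138.5·3.0625 − 305.0 = 119.150.
Rounded: 119; in hex, 0x77.

0x77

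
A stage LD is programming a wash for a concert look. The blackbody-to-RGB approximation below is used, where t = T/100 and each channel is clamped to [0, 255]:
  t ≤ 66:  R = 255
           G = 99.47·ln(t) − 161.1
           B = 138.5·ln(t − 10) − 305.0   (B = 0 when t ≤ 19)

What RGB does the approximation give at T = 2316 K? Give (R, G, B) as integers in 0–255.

(255, 151, 52)

t = 2316/100 = 23.16; the t ≤ 66 branch applies.
R = 255 by definition for t ≤ 66.
G = 99.47·ln 23.16 − 161.1 = 99.47·3.1424 − 161.1 = 151.477.
B = 138.5·ln(23.16 − 10) − 305.0 = 138.5·ln 13.16 − 305.0 = 138.5·2.5772 − 305.0 = 51.940.
Rounded: (255, 151, 52).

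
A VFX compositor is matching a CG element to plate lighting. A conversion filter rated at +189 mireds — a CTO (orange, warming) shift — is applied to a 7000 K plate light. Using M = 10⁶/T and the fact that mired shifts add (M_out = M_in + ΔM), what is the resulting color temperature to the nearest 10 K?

M_in = 10⁶/7000 = 142.86 mireds.
M_out = 142.86 + (+189) = 331.86 mireds.
T_out = 10⁶/331.86 = 3013.3 K → 3010 K.

3010 K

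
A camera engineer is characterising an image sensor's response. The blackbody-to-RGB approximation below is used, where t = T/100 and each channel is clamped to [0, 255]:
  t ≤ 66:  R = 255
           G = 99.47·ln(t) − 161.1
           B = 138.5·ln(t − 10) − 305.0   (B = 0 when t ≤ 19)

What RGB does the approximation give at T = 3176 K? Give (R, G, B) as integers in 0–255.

(255, 183, 122)

t = 3176/100 = 31.76; the t ≤ 66 branch applies.
R = 255 by definition for t ≤ 66.
G = 99.47·ln 31.76 − 161.1 = 99.47·3.4582 − 161.1 = 182.888.
B = 138.5·ln(31.76 − 10) − 305.0 = 138.5·ln 21.76 − 305.0 = 138.5·3.0801 − 305.0 = 121.590.
Rounded: (255, 183, 122).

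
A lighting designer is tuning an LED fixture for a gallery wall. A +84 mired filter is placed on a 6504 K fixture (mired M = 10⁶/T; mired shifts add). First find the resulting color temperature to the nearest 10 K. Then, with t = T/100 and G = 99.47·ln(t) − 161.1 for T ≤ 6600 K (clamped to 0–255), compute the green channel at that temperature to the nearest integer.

M_in = 10⁶/6504 = 153.75; M_out = 153.75 + (+84) = 237.75.
T_out = 10⁶/237.75 = 4206.1 K → 4210 K; t = 42.1.
G = 99.47·ln 42.1 − 161.1 = 99.47·3.7400 − 161.1 = 210.923.
Rounded: 211.

211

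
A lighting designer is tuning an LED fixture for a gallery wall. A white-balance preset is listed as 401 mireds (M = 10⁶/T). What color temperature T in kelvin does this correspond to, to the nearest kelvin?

2494 K

T = 10⁶ / 401 = 2493.77 K → 2494 K.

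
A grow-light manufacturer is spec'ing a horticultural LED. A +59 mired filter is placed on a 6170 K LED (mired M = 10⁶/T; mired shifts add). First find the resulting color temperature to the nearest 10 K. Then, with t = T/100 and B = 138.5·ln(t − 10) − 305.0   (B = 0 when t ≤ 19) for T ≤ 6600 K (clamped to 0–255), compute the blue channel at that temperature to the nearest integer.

M_in = 10⁶/6170 = 162.07; M_out = 162.07 + (+59) = 221.07.
T_out = 10⁶/221.07 = 4523.4 K → 4520 K; t = 45.2.
B = 138.5·ln(45.2 − 10) − 305.0 = 138.5·ln 35.2 − 305.0 = 138.5·3.5610 − 305.0 = 188.205.
Rounded: 188.

188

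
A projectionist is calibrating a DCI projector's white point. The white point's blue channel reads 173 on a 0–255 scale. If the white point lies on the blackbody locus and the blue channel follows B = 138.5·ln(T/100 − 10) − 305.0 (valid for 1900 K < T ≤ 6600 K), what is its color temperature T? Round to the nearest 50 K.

4150 K

ln(t − 10) = (173 + 305.0) / 138.5 = 3.4513.
t − 10 = e^3.4513 = 31.540, so t = 41.540.
T = 100·t = 4154 K → 4150 K to the nearest 50 K.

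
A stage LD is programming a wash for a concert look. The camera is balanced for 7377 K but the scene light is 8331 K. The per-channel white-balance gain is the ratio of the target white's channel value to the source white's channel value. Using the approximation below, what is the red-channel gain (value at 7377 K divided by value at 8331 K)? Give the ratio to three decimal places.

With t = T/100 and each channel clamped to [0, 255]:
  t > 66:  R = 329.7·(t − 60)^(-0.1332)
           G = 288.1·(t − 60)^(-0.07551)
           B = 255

1.073

At 8331 K (t = 83.31):
  R = 329.7·(83.31 − 60)^(-0.1332) = 329.7·23.31^(-0.1332) = 329.7·0.65742 = 216.752.
At 7377 K (t = 73.77):
  R = 329.7·(73.77 − 60)^(-0.1332) = 329.7·13.77^(-0.1332) = 329.7·0.70517 = 232.495.
Gain = 232.495 / 216.752 = 1.0726 → 1.073.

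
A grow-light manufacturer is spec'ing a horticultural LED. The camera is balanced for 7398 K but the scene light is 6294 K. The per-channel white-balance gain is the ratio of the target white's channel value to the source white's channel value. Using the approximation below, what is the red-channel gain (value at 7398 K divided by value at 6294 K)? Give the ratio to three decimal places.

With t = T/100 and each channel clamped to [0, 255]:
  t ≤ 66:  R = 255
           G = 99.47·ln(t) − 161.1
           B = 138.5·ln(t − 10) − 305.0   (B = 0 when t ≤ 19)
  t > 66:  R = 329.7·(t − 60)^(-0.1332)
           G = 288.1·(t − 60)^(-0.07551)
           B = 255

At 6294 K (t = 62.94):
  R = 255 by definition for t ≤ 66.
At 7398 K (t = 73.98):
  R = 329.7·(73.98 − 60)^(-0.1332) = 329.7·13.98^(-0.1332) = 329.7·0.70375 = 232.026.
Gain = 232.026 / 255.000 = 0.9099 → 0.910.

0.910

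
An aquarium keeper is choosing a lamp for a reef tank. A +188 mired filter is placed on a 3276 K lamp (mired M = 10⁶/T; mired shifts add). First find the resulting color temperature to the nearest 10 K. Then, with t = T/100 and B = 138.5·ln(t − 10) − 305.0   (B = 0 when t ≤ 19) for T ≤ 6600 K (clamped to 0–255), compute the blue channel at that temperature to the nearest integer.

18

M_in = 10⁶/3276 = 305.25; M_out = 305.25 + (+188) = 493.25.
T_out = 10⁶/493.25 = 2027.4 K → 2030 K; t = 20.3.
B = 138.5·ln(20.3 − 10) − 305.0 = 138.5·ln 10.3 − 305.0 = 138.5·2.3321 − 305.0 = 18.002.
Rounded: 18.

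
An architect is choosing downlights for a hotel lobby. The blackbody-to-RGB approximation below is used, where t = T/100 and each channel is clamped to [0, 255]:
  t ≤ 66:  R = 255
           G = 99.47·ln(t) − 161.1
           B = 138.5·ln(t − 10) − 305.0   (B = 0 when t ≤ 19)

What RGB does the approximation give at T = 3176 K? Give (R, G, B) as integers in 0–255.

t = 3176/100 = 31.76; the t ≤ 66 branch applies.
R = 255 by definition for t ≤ 66.
G = 99.47·ln 31.76 − 161.1 = 99.47·3.4582 − 161.1 = 182.888.
B = 138.5·ln(31.76 − 10) − 305.0 = 138.5·ln 21.76 − 305.0 = 138.5·3.0801 − 305.0 = 121.590.
Rounded: (255, 183, 122).

(255, 183, 122)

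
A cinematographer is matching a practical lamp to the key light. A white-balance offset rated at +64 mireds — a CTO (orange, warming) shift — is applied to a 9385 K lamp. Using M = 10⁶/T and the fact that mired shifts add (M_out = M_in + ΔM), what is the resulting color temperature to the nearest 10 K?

M_in = 10⁶/9385 = 106.55 mireds.
M_out = 106.55 + (+64) = 170.55 mireds.
T_out = 10⁶/170.55 = 5863.3 K → 5860 K.

5860 K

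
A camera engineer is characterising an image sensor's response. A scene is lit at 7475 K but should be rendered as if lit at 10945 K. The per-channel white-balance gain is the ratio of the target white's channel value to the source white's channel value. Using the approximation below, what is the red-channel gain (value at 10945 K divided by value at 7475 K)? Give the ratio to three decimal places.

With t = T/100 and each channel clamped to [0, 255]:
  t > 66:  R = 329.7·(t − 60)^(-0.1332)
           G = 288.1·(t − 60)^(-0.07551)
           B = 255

At 7475 K (t = 74.75):
  R = 329.7·(74.75 − 60)^(-0.1332) = 329.7·14.75^(-0.1332) = 329.7·0.69874 = 230.375.
At 10945 K (t = 109.45):
  R = 329.7·(109.45 − 60)^(-0.1332) = 329.7·49.45^(-0.1332) = 329.7·0.59475 = 196.090.
Gain = 196.090 / 230.375 = 0.8512 → 0.851.

0.851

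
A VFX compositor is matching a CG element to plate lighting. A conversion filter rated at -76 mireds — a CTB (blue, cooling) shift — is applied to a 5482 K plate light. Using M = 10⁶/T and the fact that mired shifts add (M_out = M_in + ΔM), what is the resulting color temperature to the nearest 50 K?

M_in = 10⁶/5482 = 182.42 mireds.
M_out = 182.42 + (-76) = 106.42 mireds.
T_out = 10⁶/106.42 = 9397.2 K → 9400 K.

9400 K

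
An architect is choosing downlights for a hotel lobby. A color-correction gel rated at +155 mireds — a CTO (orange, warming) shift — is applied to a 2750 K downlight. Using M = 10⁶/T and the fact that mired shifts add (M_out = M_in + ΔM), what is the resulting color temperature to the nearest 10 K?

1930 K

M_in = 10⁶/2750 = 363.64 mireds.
M_out = 363.64 + (+155) = 518.64 mireds.
T_out = 10⁶/518.64 = 1928.1 K → 1930 K.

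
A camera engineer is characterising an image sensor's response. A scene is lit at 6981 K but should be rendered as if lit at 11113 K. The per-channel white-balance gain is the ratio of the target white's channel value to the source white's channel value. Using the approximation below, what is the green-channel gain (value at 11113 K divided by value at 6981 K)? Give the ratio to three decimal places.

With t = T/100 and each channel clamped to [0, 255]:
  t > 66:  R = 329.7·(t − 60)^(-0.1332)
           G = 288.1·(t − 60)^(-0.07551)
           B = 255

0.883

At 6981 K (t = 69.81):
  G = 288.1·(69.81 − 60)^(-0.07551) = 288.1·9.81^(-0.07551) = 288.1·0.84163 = 242.472.
At 11113 K (t = 111.13):
  G = 288.1·(111.13 − 60)^(-0.07551) = 288.1·51.13^(-0.07551) = 288.1·0.74298 = 214.053.
Gain = 214.053 / 242.472 = 0.8828 → 0.883.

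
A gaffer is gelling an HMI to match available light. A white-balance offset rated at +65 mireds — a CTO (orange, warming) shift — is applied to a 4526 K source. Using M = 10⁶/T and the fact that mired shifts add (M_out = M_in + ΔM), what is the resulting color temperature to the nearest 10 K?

M_in = 10⁶/4526 = 220.95 mireds.
M_out = 220.95 + (+65) = 285.95 mireds.
T_out = 10⁶/285.95 = 3497.2 K → 3500 K.

3500 K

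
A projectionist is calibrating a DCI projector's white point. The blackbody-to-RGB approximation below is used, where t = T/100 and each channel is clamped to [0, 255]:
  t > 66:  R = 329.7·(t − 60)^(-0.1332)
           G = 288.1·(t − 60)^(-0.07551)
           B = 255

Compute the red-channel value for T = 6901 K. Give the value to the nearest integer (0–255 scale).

246

t = 6901/100 = 69.01; the t > 66 branch applies.
R = 329.7·(69.01 − 60)^(-0.1332) = 329.7·9.01^(-0.1332) = 329.7·0.74616 = 246.008.
Rounded: 246.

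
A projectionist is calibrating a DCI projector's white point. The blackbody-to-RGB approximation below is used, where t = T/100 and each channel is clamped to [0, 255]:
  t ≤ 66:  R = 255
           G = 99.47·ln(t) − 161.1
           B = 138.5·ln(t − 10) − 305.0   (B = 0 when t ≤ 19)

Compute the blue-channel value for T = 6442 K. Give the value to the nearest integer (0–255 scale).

249

t = 6442/100 = 64.42; the t ≤ 66 branch applies.
B = 138.5·ln(64.42 − 10) − 305.0 = 138.5·ln 54.42 − 305.0 = 138.5·3.9967 − 305.0 = 248.547.
Rounded: 249.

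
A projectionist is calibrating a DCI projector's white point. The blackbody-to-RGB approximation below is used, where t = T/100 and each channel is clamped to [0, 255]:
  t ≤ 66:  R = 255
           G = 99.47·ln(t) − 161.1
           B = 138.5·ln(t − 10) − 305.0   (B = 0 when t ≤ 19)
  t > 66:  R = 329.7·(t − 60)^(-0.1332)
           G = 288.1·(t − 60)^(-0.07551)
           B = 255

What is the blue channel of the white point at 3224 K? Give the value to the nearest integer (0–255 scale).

125

t = 3224/100 = 32.24; the t ≤ 66 branch applies.
B = 138.5·ln(32.24 − 10) − 305.0 = 138.5·ln 22.24 − 305.0 = 138.5·3.1019 − 305.0 = 124.612.
Rounded: 125.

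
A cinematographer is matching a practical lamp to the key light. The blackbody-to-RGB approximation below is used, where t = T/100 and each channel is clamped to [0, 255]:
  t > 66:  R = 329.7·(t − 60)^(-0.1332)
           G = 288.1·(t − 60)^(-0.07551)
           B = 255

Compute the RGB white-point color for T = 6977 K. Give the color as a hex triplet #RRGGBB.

#F3F3FF

t = 6977/100 = 69.77; the t > 66 branch applies.
R = 329.7·(69.77 − 60)^(-0.1332) = 329.7·9.77^(-0.1332) = 329.7·0.73815 = 243.369.
G = 288.1·(69.77 − 60)^(-0.07551) = 288.1·9.77^(-0.07551) = 288.1·0.84189 = 242.547.
B = 255 by definition for t > 66.
Rounded: (243, 243, 255).
In hex: #F3F3FF.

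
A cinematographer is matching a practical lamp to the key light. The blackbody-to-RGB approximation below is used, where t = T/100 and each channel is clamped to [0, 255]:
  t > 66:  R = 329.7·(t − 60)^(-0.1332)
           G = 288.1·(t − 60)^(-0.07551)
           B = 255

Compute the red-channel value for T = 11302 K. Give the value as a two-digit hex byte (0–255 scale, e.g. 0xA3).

0xC2

t = 11302/100 = 113.02; the t > 66 branch applies.
R = 329.7·(113.02 − 60)^(-0.1332) = 329.7·53.02^(-0.1332) = 329.7·0.58926 = 194.278.
Rounded: 194; in hex, 0xC2.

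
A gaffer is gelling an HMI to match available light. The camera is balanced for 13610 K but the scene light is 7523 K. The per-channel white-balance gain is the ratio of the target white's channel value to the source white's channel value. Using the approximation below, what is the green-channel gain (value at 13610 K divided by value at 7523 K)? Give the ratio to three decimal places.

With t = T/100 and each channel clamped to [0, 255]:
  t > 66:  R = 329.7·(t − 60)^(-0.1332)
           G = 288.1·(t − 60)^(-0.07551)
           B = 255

At 7523 K (t = 75.23):
  G = 288.1·(75.23 − 60)^(-0.07551) = 288.1·15.23^(-0.07551) = 288.1·0.81413 = 234.551.
At 13610 K (t = 136.1):
  G = 288.1·(136.1 − 60)^(-0.07551) = 288.1·76.1^(-0.07551) = 288.1·0.72100 = 207.721.
Gain = 207.721 / 234.551 = 0.8856 → 0.886.

0.886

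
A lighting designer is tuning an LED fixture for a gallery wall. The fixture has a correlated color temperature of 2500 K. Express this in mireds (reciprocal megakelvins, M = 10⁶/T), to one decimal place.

M = 10⁶ / 2500 = 400.000 → 400.0 mireds.

400.0 mireds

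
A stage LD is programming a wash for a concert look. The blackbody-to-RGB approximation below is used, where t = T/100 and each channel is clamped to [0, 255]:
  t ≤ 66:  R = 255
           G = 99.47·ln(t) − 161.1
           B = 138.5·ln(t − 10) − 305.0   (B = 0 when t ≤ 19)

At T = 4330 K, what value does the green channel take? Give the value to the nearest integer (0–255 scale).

214

t = 4330/100 = 43.3; the t ≤ 66 branch applies.
G = 99.47·ln 43.3 − 161.1 = 99.47·3.7682 − 161.1 = 213.718.
Rounded: 214.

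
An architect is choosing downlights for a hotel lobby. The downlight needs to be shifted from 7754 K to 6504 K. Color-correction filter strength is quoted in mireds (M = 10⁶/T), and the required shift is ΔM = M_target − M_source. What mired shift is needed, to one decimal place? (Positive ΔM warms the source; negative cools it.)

M_source = 10⁶/7754 = 128.966; M_target = 10⁶/6504 = 153.752.
ΔM = 153.752 − 128.966 = 24.786 → +24.8 mireds, a warming shift.

+24.8 mireds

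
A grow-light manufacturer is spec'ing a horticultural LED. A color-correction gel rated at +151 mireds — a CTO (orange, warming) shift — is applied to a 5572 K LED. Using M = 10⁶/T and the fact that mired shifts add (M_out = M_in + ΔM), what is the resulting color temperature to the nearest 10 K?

3030 K

M_in = 10⁶/5572 = 179.47 mireds.
M_out = 179.47 + (+151) = 330.47 mireds.
T_out = 10⁶/330.47 = 3026.0 K → 3030 K.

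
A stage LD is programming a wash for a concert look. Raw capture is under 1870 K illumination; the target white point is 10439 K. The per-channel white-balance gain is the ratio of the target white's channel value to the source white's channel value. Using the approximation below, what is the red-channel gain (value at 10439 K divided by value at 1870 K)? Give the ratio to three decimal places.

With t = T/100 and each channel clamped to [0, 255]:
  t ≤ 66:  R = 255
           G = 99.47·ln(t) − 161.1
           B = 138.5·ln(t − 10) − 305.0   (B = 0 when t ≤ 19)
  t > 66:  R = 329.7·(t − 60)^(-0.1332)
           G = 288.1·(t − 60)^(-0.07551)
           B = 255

0.780

At 1870 K (t = 18.7):
  R = 255 by definition for t ≤ 66.
At 10439 K (t = 104.39):
  R = 329.7·(104.39 − 60)^(-0.1332) = 329.7·44.39^(-0.1332) = 329.7·0.60337 = 198.930.
Gain = 198.930 / 255.000 = 0.7801 → 0.780.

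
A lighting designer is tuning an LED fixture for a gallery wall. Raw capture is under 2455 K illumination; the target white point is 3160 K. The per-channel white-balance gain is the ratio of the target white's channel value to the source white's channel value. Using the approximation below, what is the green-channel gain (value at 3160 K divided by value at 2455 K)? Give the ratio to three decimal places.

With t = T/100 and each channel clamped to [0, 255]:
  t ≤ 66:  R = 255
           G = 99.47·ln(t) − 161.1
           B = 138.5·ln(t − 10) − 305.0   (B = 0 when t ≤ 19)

At 2455 K (t = 24.55):
  G = 99.47·ln 24.55 − 161.1 = 99.47·3.2007 − 161.1 = 157.275.
At 3160 K (t = 31.6):
  G = 99.47·ln 31.6 − 161.1 = 99.47·3.4532 − 161.1 = 182.386.
Gain = 182.386 / 157.275 = 1.1597 → 1.160.

1.160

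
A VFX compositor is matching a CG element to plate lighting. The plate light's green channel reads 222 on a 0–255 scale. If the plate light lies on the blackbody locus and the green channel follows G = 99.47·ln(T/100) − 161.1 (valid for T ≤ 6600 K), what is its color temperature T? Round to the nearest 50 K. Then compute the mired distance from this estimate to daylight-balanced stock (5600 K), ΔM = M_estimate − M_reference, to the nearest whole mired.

+34 mireds

ln t = (222 + 161.1) / 99.47 = 3.8514.
t = e^3.8514 = 47.059.
T = 100·t = 4706 K → 4700 K to the nearest 50 K.
M_estimate = 10⁶/4700 = 212.77; M_reference = 10⁶/5600 = 178.57.
ΔM = 212.77 − 178.57 = 34.19 → +34 mireds.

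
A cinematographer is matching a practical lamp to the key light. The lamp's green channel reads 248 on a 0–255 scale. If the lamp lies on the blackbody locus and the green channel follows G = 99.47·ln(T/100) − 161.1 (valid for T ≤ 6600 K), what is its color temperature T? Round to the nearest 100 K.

6100 K

ln t = (248 + 161.1) / 99.47 = 4.1128.
t = e^4.1128 = 61.117.
T = 100·t = 6112 K → 6100 K to the nearest 100 K.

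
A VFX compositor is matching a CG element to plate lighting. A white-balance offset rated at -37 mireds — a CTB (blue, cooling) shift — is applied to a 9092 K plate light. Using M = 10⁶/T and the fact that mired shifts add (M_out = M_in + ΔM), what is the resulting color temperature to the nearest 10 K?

13700 K

M_in = 10⁶/9092 = 109.99 mireds.
M_out = 109.99 + (-37) = 72.99 mireds.
T_out = 10⁶/72.99 = 13701.1 K → 13700 K.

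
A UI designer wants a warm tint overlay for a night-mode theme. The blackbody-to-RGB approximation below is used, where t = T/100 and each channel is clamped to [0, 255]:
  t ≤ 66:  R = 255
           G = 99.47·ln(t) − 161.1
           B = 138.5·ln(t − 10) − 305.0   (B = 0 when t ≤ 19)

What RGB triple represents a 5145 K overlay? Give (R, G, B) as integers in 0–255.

t = 5145/100 = 51.45; the t ≤ 66 branch applies.
R = 255 by definition for t ≤ 66.
G = 99.47·ln 51.45 − 161.1 = 99.47·3.9406 − 161.1 = 230.873.
B = 138.5·ln(51.45 − 10) − 305.0 = 138.5·ln 41.45 − 305.0 = 138.5·3.7245 − 305.0 = 210.842.
Rounded: (255, 231, 211).

(255, 231, 211)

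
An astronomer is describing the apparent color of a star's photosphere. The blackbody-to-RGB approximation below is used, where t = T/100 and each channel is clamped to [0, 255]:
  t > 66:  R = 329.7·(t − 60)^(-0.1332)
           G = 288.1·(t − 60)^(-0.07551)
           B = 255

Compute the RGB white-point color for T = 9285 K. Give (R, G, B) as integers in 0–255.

(207, 221, 255)

t = 9285/100 = 92.85; the t > 66 branch applies.
R = 329.7·(92.85 − 60)^(-0.1332) = 329.7·32.85^(-0.1332) = 329.7·0.62805 = 207.070.
G = 288.1·(92.85 − 60)^(-0.07551) = 288.1·32.85^(-0.07551) = 288.1·0.76822 = 221.325.
B = 255 by definition for t > 66.
Rounded: (207, 221, 255).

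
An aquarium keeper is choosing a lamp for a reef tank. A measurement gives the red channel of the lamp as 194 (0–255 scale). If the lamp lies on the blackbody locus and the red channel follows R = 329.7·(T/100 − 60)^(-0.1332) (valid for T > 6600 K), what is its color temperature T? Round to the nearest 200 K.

(t − 60)^(-0.1332) = 194/329.7 = 0.58841.
t − 60 = 0.58841^(1/-0.1332) = 0.58841^(-7.508) = 53.593, so t = 113.593.
T = 100·t = 11359 K → 11400 K to the nearest 200 K.

11400 K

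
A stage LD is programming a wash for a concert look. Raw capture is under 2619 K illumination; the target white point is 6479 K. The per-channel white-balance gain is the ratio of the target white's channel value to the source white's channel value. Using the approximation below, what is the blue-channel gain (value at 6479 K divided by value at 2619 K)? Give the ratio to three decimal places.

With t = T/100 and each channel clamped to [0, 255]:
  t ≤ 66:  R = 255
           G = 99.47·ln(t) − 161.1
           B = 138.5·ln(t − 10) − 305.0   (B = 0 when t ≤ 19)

At 2619 K (t = 26.19):
  B = 138.5·ln(26.19 − 10) − 305.0 = 138.5·ln 16.19 − 305.0 = 138.5·2.7844 − 305.0 = 80.639.
At 6479 K (t = 64.79):
  B = 138.5·ln(64.79 − 10) − 305.0 = 138.5·ln 54.79 − 305.0 = 138.5·4.0035 − 305.0 = 249.486.
Gain = 249.486 / 80.639 = 3.0939 → 3.094.

3.094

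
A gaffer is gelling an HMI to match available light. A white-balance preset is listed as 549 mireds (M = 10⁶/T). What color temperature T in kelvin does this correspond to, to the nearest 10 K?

T = 10⁶ / 549 = 1821.49 K → 1820 K.

1820 K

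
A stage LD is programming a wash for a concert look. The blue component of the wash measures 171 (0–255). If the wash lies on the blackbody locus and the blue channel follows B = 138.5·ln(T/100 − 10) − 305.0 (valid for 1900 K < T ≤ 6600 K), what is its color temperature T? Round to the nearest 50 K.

ln(t − 10) = (171 + 305.0) / 138.5 = 3.4368.
t − 10 = e^3.4368 = 31.088, so t = 41.088.
T = 100·t = 4109 K → 4100 K to the nearest 50 K.

4100 K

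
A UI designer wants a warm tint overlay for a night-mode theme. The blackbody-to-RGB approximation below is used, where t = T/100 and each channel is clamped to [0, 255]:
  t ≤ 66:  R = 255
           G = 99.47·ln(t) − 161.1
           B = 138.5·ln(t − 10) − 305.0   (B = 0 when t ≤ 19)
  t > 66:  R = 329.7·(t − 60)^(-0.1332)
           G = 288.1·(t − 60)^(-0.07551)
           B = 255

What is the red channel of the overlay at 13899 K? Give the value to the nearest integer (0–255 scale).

t = 13899/100 = 138.99; the t > 66 branch applies.
R = 329.7·(138.99 − 60)^(-0.1332) = 329.7·78.99^(-0.1332) = 329.7·0.55878 = 184.231.
Rounded: 184.

184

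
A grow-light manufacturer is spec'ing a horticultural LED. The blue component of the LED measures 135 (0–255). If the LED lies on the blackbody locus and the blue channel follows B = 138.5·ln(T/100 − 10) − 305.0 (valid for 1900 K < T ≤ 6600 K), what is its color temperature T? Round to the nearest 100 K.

ln(t − 10) = (135 + 305.0) / 138.5 = 3.1769.
t − 10 = e^3.1769 = 23.972, so t = 33.972.
T = 100·t = 3397 K → 3400 K to the nearest 100 K.

3400 K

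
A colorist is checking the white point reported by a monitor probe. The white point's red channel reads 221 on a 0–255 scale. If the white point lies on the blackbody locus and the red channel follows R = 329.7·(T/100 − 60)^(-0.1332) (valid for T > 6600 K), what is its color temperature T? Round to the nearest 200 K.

8000 K

(t − 60)^(-0.1332) = 221/329.7 = 0.67031.
t − 60 = 0.67031^(1/-0.1332) = 0.67031^(-7.508) = 20.149, so t = 80.149.
T = 100·t = 8015 K → 8000 K to the nearest 200 K.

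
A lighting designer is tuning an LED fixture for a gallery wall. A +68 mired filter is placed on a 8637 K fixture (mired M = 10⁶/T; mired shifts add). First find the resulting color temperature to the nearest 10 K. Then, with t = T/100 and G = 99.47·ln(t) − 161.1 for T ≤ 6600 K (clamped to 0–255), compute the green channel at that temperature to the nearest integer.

M_in = 10⁶/8637 = 115.78; M_out = 115.78 + (+68) = 183.78.
T_out = 10⁶/183.78 = 5441.3 K → 5440 K; t = 54.4.
G = 99.47·ln 54.4 − 161.1 = 99.47·3.9964 − 161.1 = 236.418.
Rounded: 236.

236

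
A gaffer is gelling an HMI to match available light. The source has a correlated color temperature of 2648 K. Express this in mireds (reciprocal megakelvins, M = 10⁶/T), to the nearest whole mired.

M = 10⁶ / 2648 = 377.644 → 378 mireds.

378 mireds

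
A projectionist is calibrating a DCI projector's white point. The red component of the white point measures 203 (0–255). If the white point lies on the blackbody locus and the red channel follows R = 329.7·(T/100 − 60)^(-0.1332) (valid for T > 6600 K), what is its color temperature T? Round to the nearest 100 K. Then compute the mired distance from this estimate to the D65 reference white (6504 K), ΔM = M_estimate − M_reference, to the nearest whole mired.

(t − 60)^(-0.1332) = 203/329.7 = 0.61571.
t − 60 = 0.61571^(1/-0.1332) = 0.61571^(-7.508) = 38.129, so t = 98.129.
T = 100·t = 9813 K → 9800 K to the nearest 100 K.
M_estimate = 10⁶/9800 = 102.04; M_reference = 10⁶/6504 = 153.75.
ΔM = 102.04 − 153.75 = -51.71 → -52 mireds.

-52 mireds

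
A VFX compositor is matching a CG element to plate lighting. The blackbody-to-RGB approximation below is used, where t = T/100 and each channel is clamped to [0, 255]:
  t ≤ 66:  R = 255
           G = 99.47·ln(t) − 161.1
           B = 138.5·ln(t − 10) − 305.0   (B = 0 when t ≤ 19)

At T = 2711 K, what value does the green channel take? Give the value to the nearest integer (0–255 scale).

t = 2711/100 = 27.11; the t ≤ 66 branch applies.
G = 99.47·ln 27.11 − 161.1 = 99.47·3.2999 − 161.1 = 167.141.
Rounded: 167.

167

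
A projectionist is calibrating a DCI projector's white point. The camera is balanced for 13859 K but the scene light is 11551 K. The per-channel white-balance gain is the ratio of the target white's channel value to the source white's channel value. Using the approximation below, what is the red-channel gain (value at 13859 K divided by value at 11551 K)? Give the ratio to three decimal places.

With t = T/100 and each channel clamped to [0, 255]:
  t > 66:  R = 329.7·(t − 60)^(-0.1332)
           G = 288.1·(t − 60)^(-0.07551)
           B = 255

0.955

At 11551 K (t = 115.51):
  R = 329.7·(115.51 − 60)^(-0.1332) = 329.7·55.51^(-0.1332) = 329.7·0.58567 = 193.094.
At 13859 K (t = 138.59):
  R = 329.7·(138.59 − 60)^(-0.1332) = 329.7·78.59^(-0.1332) = 329.7·0.55916 = 184.355.
Gain = 184.355 / 193.094 = 0.9547 → 0.955.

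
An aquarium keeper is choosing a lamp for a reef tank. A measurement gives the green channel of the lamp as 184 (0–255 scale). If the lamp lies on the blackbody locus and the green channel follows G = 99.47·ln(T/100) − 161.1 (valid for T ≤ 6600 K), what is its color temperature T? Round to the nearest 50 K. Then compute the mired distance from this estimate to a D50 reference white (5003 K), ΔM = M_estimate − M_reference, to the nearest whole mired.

+113 mireds

ln t = (184 + 161.1) / 99.47 = 3.4694.
t = e^3.4694 = 32.117.
T = 100·t = 3212 K → 3200 K to the nearest 50 K.
M_estimate = 10⁶/3200 = 312.50; M_reference = 10⁶/5003 = 199.88.
ΔM = 312.50 − 199.88 = 112.62 → +113 mireds.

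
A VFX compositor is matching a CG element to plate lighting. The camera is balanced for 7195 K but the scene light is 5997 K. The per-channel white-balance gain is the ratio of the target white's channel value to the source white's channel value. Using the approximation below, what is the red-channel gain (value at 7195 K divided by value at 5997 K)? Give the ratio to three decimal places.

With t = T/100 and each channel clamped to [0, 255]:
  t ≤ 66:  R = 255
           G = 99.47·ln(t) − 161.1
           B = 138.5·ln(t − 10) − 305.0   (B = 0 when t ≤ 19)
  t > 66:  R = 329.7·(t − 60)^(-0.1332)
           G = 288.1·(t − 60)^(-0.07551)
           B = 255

At 5997 K (t = 59.97):
  R = 255 by definition for t ≤ 66.
At 7195 K (t = 71.95):
  R = 329.7·(71.95 − 60)^(-0.1332) = 329.7·11.95^(-0.1332) = 329.7·0.71861 = 236.926.
Gain = 236.926 / 255.000 = 0.9291 → 0.929.

0.929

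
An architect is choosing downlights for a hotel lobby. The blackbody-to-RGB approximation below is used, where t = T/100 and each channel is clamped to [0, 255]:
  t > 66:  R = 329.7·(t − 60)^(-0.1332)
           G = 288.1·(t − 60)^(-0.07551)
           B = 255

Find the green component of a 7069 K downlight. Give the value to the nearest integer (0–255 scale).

t = 7069/100 = 70.69; the t > 66 branch applies.
G = 288.1·(70.69 − 60)^(-0.07551) = 288.1·10.69^(-0.07551) = 288.1·0.83618 = 240.905.
Rounded: 241.

241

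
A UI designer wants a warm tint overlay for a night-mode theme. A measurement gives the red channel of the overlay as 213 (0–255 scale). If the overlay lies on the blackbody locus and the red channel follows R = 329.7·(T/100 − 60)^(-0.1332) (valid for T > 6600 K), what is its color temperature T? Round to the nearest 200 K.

(t − 60)^(-0.1332) = 213/329.7 = 0.64604.
t − 60 = 0.64604^(1/-0.1332) = 0.64604^(-7.508) = 26.575, so t = 86.575.
T = 100·t = 8657 K → 8600 K to the nearest 200 K.

8600 K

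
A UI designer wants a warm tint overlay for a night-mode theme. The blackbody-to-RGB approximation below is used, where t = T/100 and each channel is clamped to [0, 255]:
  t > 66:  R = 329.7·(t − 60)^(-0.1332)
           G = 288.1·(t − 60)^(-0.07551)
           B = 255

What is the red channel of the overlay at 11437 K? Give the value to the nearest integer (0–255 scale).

194

t = 11437/100 = 114.37; the t > 66 branch applies.
R = 329.7·(114.37 − 60)^(-0.1332) = 329.7·54.37^(-0.1332) = 329.7·0.58729 = 193.628.
Rounded: 194.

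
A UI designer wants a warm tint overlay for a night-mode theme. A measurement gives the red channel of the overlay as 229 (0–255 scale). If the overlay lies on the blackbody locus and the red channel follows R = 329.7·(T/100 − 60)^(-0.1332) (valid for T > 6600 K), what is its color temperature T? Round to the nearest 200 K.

(t − 60)^(-0.1332) = 229/329.7 = 0.69457.
t − 60 = 0.69457^(1/-0.1332) = 0.69457^(-7.508) = 15.428, so t = 75.428.
T = 100·t = 7543 K → 7600 K to the nearest 200 K.

7600 K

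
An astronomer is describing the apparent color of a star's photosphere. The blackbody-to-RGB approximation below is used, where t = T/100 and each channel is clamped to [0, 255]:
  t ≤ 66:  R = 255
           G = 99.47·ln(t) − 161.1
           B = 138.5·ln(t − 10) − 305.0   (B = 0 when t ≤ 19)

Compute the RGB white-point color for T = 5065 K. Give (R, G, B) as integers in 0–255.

t = 5065/100 = 50.65; the t ≤ 66 branch applies.
R = 255 by definition for t ≤ 66.
G = 99.47·ln 50.65 − 161.1 = 99.47·3.9249 − 161.1 = 229.314.
B = 138.5·ln(50.65 − 10) − 305.0 = 138.5·ln 40.65 − 305.0 = 138.5·3.7050 − 305.0 = 208.142.
Rounded: (255, 229, 208).

(255, 229, 208)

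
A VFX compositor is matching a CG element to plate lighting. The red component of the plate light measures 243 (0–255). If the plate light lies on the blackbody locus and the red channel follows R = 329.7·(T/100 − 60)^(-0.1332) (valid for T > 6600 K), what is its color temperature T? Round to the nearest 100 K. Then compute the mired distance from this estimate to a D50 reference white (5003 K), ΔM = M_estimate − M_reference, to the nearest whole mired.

(t − 60)^(-0.1332) = 243/329.7 = 0.73703.
t − 60 = 0.73703^(1/-0.1332) = 0.73703^(-7.508) = 9.882, so t = 69.882.
T = 100·t = 6988 K → 7000 K to the nearest 100 K.
M_estimate = 10⁶/7000 = 142.86; M_reference = 10⁶/5003 = 199.88.
ΔM = 142.86 − 199.88 = -57.02 → -57 mireds.

-57 mireds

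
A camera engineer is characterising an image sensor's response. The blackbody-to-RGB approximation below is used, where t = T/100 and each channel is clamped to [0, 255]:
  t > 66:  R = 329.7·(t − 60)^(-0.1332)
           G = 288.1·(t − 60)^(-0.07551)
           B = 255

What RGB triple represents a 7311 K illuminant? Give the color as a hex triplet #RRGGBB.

#EAEDFF

t = 7311/100 = 73.11; the t > 66 branch applies.
R = 329.7·(73.11 − 60)^(-0.1332) = 329.7·13.11^(-0.1332) = 329.7·0.70980 = 234.021.
G = 288.1·(73.11 − 60)^(-0.07551) = 288.1·13.11^(-0.07551) = 288.1·0.82340 = 237.221.
B = 255 by definition for t > 66.
Rounded: (234, 237, 255).
In hex: #EAEDFF.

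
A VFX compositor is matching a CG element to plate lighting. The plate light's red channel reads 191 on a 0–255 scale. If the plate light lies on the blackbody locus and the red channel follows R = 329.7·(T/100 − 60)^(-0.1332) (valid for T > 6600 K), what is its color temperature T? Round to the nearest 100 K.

(t − 60)^(-0.1332) = 191/329.7 = 0.57931.
t − 60 = 0.57931^(1/-0.1332) = 0.57931^(-7.508) = 60.245, so t = 120.245.
T = 100·t = 12025 K → 12000 K to the nearest 100 K.

12000 K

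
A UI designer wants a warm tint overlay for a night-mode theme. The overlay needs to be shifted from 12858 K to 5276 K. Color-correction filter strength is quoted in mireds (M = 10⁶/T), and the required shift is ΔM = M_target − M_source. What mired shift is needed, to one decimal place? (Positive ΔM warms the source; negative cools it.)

+111.8 mireds

M_source = 10⁶/12858 = 77.773; M_target = 10⁶/5276 = 189.538.
ΔM = 189.538 − 77.773 = 111.765 → +111.8 mireds, a warming shift.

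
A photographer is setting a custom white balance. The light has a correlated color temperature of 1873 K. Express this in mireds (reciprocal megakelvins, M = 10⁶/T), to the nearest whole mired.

M = 10⁶ / 1873 = 533.903 → 534 mireds.

534 mireds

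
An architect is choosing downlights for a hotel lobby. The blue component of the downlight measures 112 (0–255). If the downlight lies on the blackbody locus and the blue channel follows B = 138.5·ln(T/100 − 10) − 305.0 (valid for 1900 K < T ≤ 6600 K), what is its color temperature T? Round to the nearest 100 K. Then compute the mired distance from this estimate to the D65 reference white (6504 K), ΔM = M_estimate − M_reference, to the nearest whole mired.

ln(t − 10) = (112 + 305.0) / 138.5 = 3.0108.
t − 10 = e^3.0108 = 20.304, so t = 30.304.
T = 100·t = 3030 K → 3000 K to the nearest 100 K.
M_estimate = 10⁶/3000 = 333.33; M_reference = 10⁶/6504 = 153.75.
ΔM = 333.33 − 153.75 = 179.58 → +180 mireds.

+180 mireds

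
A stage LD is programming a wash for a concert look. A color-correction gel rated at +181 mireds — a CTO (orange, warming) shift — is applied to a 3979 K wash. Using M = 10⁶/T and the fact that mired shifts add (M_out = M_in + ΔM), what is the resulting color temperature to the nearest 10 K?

2310 K

M_in = 10⁶/3979 = 251.32 mireds.
M_out = 251.32 + (+181) = 432.32 mireds.
T_out = 10⁶/432.32 = 2313.1 K → 2310 K.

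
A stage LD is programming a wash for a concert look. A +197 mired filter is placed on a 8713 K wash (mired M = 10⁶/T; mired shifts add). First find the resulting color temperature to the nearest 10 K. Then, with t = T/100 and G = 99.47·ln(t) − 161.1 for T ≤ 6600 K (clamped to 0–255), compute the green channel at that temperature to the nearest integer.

184

M_in = 10⁶/8713 = 114.77; M_out = 114.77 + (+197) = 311.77.
T_out = 10⁶/311.77 = 3207.5 K → 3210 K; t = 32.1.
G = 99.47·ln 32.1 − 161.1 = 99.47·3.4689 − 161.1 = 183.947.
Rounded: 184.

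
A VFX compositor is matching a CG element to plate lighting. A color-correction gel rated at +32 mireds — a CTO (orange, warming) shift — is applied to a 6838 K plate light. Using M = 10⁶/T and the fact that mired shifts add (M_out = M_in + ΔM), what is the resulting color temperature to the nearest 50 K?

5600 K

M_in = 10⁶/6838 = 146.24 mireds.
M_out = 146.24 + (+32) = 178.24 mireds.
T_out = 10⁶/178.24 = 5610.4 K → 5600 K.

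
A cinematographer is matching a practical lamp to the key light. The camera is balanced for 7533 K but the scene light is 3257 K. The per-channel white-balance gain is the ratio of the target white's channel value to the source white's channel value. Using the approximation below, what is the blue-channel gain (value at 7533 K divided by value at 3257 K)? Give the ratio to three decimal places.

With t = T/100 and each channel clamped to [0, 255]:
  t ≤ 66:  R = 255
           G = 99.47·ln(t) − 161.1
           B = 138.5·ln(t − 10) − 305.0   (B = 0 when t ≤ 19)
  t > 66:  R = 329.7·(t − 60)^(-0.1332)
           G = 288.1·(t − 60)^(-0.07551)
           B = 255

2.013

At 3257 K (t = 32.57):
  B = 138.5·ln(32.57 − 10) − 305.0 = 138.5·ln 22.57 − 305.0 = 138.5·3.1166 − 305.0 = 126.652.
At 7533 K (t = 75.33):
  B = 255 by definition for t > 66.
Gain = 255.000 / 126.652 = 2.0134 → 2.013.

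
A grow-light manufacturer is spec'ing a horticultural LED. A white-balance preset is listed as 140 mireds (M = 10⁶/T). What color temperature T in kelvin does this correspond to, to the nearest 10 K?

7140 K

T = 10⁶ / 140 = 7142.86 K → 7140 K.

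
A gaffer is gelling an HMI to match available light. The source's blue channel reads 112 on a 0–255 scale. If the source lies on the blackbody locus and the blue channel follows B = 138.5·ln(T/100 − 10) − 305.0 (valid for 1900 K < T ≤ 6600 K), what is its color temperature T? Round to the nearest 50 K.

3050 K

ln(t − 10) = (112 + 305.0) / 138.5 = 3.0108.
t − 10 = e^3.0108 = 20.304, so t = 30.304.
T = 100·t = 3030 K → 3050 K to the nearest 50 K.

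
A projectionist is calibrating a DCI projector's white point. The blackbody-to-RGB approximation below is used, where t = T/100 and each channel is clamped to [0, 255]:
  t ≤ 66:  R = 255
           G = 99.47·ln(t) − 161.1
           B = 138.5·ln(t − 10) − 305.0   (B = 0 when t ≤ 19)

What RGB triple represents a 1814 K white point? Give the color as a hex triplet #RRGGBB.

t = 1814/100 = 18.14; the t ≤ 66 branch applies.
R = 255 by definition for t ≤ 66.
G = 99.47·ln 18.14 − 161.1 = 99.47·2.8981 − 161.1 = 127.176.
t = 18.14 ≤ 19, so B = 0.
Rounded: (255, 127, 0).
In hex: #FF7F00.

#FF7F00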